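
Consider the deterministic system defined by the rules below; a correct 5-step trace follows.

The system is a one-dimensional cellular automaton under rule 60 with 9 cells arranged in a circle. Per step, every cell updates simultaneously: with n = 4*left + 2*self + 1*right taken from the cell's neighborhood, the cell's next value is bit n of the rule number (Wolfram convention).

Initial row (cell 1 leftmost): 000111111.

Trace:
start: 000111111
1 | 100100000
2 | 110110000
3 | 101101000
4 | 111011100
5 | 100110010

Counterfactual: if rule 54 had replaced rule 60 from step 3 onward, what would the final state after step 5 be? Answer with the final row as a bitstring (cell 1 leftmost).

000000000

(re-executing steps 3..5 under rule 54; state before step 3: 110110000)
3 | 001001001
4 | 111111111
5 | 000000000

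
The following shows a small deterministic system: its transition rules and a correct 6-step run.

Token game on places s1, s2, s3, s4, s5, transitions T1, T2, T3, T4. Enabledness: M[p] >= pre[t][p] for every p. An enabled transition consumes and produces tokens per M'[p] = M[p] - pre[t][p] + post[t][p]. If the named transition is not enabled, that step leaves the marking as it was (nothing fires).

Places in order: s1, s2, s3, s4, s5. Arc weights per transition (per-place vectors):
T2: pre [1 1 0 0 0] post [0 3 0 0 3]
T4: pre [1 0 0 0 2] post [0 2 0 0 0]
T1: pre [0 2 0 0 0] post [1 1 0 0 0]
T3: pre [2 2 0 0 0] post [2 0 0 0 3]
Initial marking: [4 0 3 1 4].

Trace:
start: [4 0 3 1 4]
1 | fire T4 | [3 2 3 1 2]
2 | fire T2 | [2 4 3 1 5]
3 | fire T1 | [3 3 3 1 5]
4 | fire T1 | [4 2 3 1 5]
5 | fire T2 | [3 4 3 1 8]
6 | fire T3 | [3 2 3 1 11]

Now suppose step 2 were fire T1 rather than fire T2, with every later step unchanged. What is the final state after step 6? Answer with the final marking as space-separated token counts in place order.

(re-executing from step 2 with the substitution; state before step 2: [3 2 3 1 2])
2 | fire T1 | [4 1 3 1 2]
3 | fire T1 | [4 1 3 1 2]
4 | fire T1 | [4 1 3 1 2]
5 | fire T2 | [3 3 3 1 5]
6 | fire T3 | [3 1 3 1 8]

3 1 3 1 8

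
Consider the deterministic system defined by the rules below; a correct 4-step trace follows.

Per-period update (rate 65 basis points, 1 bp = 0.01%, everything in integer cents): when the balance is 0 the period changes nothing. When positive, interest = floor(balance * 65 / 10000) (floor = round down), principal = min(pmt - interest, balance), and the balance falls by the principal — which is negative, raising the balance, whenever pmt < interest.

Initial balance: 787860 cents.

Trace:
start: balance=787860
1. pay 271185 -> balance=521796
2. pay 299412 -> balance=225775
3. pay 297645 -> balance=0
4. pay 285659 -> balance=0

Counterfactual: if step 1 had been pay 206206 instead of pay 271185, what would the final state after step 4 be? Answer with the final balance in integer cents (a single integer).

(re-executing from step 1 with the substitution; state before step 1: balance=787860)
1. pay 206206 -> balance=586775
2. pay 299412 -> balance=291177
3. pay 297645 -> balance=0
4. pay 285659 -> balance=0

0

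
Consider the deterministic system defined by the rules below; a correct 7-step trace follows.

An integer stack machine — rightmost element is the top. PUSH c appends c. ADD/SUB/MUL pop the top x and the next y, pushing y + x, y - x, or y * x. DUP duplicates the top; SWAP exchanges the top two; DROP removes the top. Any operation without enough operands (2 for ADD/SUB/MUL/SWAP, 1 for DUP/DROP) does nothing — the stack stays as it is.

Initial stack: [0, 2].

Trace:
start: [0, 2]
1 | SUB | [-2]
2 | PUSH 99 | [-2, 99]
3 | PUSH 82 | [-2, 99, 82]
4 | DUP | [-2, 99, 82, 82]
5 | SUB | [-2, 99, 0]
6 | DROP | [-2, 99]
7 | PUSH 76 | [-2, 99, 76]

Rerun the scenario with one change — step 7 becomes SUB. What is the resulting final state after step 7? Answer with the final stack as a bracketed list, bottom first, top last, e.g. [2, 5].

(re-executing from step 7 with the substitution; state before step 7: [-2, 99])
7 | SUB | [-101]

[-101]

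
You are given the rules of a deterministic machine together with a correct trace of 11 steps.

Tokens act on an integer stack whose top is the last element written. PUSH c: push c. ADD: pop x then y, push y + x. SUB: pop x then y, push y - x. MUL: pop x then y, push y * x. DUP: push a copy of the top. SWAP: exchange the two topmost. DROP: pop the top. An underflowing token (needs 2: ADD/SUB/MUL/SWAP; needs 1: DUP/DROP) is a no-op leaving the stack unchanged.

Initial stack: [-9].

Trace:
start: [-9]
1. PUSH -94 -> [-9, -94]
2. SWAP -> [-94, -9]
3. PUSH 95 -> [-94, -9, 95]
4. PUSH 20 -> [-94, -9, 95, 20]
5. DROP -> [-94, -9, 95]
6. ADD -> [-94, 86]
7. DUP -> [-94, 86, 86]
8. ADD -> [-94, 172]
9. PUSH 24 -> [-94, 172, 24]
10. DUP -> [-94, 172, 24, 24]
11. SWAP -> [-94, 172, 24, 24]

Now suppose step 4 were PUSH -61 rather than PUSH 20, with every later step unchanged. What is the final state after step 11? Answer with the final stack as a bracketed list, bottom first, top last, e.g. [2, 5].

(re-executing from step 4 with the substitution; state before step 4: [-94, -9, 95])
4. PUSH -61 -> [-94, -9, 95, -61]
5. DROP -> [-94, -9, 95]
6. ADD -> [-94, 86]
7. DUP -> [-94, 86, 86]
8. ADD -> [-94, 172]
9. PUSH 24 -> [-94, 172, 24]
10. DUP -> [-94, 172, 24, 24]
11. SWAP -> [-94, 172, 24, 24]

[-94, 172, 24, 24]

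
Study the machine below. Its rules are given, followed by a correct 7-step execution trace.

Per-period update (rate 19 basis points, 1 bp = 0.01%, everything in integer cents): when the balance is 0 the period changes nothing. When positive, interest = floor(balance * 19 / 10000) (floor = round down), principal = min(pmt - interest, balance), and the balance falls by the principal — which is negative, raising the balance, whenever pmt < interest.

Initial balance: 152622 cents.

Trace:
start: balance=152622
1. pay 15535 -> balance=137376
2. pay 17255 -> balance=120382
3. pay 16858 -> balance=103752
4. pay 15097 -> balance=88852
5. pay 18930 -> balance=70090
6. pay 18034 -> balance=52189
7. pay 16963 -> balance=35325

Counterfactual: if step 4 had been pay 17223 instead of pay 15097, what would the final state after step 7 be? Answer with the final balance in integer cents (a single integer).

33187

(re-executing from step 4 with the substitution; state before step 4: balance=103752)
4. pay 17223 -> balance=86726
5. pay 18930 -> balance=67960
6. pay 18034 -> balance=50055
7. pay 16963 -> balance=33187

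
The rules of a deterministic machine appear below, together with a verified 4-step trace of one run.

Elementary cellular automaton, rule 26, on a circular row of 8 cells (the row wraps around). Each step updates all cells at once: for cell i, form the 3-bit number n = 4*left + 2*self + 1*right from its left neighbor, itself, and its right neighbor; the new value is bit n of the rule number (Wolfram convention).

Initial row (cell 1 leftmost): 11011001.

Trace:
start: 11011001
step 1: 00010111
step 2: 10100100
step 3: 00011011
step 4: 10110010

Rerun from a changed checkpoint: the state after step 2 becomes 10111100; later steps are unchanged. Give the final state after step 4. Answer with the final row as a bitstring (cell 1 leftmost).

state after step 2 := 10111100
step 3: 00100011
step 4: 11010110

11010110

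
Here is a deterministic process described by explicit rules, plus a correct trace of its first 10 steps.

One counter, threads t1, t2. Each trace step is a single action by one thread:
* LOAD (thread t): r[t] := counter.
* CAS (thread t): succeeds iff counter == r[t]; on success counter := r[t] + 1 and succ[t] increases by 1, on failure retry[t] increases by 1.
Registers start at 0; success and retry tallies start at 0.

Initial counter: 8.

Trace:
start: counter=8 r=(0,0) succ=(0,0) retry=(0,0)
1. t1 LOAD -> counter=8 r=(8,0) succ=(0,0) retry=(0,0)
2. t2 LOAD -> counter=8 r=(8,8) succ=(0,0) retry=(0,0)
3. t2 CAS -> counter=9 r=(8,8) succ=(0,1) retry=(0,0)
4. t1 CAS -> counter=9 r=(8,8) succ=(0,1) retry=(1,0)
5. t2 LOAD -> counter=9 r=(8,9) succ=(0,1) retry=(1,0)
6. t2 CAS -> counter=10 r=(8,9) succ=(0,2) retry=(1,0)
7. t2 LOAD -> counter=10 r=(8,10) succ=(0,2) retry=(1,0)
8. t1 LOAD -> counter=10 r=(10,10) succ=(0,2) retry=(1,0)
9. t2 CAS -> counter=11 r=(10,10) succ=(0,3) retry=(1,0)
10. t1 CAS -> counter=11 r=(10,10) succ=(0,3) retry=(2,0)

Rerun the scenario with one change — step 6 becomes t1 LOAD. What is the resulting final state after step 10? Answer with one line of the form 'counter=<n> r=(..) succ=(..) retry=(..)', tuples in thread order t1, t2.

(re-executing from step 6 with the substitution; state before step 6: counter=9 r=(8,9) succ=(0,1) retry=(1,0))
6. t1 LOAD -> counter=9 r=(9,9) succ=(0,1) retry=(1,0)
7. t2 LOAD -> counter=9 r=(9,9) succ=(0,1) retry=(1,0)
8. t1 LOAD -> counter=9 r=(9,9) succ=(0,1) retry=(1,0)
9. t2 CAS -> counter=10 r=(9,9) succ=(0,2) retry=(1,0)
10. t1 CAS -> counter=10 r=(9,9) succ=(0,2) retry=(2,0)

counter=10 r=(9,9) succ=(0,2) retry=(2,0)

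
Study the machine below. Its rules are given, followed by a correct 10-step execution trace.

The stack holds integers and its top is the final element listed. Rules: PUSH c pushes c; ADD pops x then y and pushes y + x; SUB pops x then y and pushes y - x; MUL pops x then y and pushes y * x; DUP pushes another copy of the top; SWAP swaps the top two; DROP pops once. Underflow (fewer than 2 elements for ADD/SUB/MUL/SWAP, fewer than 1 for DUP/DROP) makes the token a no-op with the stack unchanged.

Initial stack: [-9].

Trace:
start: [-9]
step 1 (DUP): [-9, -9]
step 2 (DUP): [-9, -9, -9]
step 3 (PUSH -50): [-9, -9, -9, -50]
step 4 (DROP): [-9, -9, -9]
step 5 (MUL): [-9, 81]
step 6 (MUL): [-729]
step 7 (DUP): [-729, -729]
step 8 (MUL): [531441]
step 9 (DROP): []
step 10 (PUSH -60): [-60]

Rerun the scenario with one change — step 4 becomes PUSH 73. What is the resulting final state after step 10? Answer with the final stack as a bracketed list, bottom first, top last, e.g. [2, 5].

[-9, -9, -60]

(re-executing from step 4 with the substitution; state before step 4: [-9, -9, -9, -50])
step 4 (PUSH 73): [-9, -9, -9, -50, 73]
step 5 (MUL): [-9, -9, -9, -3650]
step 6 (MUL): [-9, -9, 32850]
step 7 (DUP): [-9, -9, 32850, 32850]
step 8 (MUL): [-9, -9, 1079122500]
step 9 (DROP): [-9, -9]
step 10 (PUSH -60): [-9, -9, -60]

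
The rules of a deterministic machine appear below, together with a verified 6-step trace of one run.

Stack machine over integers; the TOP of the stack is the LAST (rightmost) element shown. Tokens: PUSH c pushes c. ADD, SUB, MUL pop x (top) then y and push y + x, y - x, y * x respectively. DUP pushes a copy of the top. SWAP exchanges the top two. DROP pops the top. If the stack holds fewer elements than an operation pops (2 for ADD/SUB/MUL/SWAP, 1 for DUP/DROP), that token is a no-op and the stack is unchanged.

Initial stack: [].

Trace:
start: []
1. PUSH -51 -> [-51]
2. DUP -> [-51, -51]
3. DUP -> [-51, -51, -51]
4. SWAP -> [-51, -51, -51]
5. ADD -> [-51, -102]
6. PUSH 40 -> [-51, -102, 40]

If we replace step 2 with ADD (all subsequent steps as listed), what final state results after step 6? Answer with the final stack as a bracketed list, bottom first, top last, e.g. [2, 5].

(re-executing from step 2 with the substitution; state before step 2: [-51])
2. ADD -> [-51]
3. DUP -> [-51, -51]
4. SWAP -> [-51, -51]
5. ADD -> [-102]
6. PUSH 40 -> [-102, 40]

[-102, 40]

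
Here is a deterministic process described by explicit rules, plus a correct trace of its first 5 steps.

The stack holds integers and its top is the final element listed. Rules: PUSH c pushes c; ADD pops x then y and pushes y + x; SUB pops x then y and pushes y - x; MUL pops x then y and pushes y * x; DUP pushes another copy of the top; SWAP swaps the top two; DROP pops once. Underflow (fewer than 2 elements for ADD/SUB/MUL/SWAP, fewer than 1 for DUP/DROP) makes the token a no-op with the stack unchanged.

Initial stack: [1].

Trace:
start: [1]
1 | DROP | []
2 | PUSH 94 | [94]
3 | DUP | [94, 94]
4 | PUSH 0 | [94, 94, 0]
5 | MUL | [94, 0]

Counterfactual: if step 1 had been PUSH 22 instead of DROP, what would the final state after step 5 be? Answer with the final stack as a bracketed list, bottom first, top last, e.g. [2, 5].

[1, 22, 94, 0]

(re-executing from step 1 with the substitution; state before step 1: [1])
1 | PUSH 22 | [1, 22]
2 | PUSH 94 | [1, 22, 94]
3 | DUP | [1, 22, 94, 94]
4 | PUSH 0 | [1, 22, 94, 94, 0]
5 | MUL | [1, 22, 94, 0]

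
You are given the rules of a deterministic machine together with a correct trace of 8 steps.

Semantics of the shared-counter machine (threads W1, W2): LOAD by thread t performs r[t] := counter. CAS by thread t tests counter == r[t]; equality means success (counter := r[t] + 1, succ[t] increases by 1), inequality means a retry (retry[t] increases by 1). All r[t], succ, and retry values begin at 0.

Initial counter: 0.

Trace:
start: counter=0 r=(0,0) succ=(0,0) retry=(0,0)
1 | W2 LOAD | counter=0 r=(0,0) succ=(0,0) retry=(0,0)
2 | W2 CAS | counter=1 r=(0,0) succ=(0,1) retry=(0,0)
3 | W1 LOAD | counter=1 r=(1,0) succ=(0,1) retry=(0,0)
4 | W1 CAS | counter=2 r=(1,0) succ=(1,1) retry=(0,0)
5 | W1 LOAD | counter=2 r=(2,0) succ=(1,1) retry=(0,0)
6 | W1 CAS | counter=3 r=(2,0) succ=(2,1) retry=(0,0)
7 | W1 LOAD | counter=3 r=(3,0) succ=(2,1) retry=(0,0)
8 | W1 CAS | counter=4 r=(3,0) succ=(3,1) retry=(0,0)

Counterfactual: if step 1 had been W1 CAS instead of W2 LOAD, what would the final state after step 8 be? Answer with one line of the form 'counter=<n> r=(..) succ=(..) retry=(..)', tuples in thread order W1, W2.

(re-executing from step 1 with the substitution; state before step 1: counter=0 r=(0,0) succ=(0,0) retry=(0,0))
1 | W1 CAS | counter=1 r=(0,0) succ=(1,0) retry=(0,0)
2 | W2 CAS | counter=1 r=(0,0) succ=(1,0) retry=(0,1)
3 | W1 LOAD | counter=1 r=(1,0) succ=(1,0) retry=(0,1)
4 | W1 CAS | counter=2 r=(1,0) succ=(2,0) retry=(0,1)
5 | W1 LOAD | counter=2 r=(2,0) succ=(2,0) retry=(0,1)
6 | W1 CAS | counter=3 r=(2,0) succ=(3,0) retry=(0,1)
7 | W1 LOAD | counter=3 r=(3,0) succ=(3,0) retry=(0,1)
8 | W1 CAS | counter=4 r=(3,0) succ=(4,0) retry=(0,1)

counter=4 r=(3,0) succ=(4,0) retry=(0,1)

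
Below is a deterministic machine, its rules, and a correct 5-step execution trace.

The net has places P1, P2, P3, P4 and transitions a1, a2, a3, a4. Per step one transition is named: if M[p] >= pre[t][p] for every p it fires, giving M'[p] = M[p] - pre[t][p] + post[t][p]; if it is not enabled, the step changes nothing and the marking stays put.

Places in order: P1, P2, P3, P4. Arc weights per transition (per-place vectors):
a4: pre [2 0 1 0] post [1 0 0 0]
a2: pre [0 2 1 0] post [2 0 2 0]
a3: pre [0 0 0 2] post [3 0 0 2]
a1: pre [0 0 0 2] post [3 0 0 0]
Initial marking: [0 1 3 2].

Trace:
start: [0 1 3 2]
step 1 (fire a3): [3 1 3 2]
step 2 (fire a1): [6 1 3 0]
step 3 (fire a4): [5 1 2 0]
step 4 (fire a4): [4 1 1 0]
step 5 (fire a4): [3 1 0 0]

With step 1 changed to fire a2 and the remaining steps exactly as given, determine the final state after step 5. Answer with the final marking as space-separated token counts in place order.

(re-executing from step 1 with the substitution; state before step 1: [0 1 3 2])
step 1 (fire a2): [0 1 3 2]
step 2 (fire a1): [3 1 3 0]
step 3 (fire a4): [2 1 2 0]
step 4 (fire a4): [1 1 1 0]
step 5 (fire a4): [1 1 1 0]

1 1 1 0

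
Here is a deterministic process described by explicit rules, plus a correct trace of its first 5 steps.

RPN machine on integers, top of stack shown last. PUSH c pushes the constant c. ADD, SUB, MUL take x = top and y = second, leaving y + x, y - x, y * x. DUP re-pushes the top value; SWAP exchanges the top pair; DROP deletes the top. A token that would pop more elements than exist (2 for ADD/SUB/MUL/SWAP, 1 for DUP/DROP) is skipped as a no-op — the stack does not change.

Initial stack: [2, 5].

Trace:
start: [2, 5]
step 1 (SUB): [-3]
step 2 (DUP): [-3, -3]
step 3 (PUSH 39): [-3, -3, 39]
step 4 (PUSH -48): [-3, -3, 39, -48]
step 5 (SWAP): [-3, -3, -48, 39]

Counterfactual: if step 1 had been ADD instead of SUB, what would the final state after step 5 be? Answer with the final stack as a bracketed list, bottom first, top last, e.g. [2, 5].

(re-executing from step 1 with the substitution; state before step 1: [2, 5])
step 1 (ADD): [7]
step 2 (DUP): [7, 7]
step 3 (PUSH 39): [7, 7, 39]
step 4 (PUSH -48): [7, 7, 39, -48]
step 5 (SWAP): [7, 7, -48, 39]

[7, 7, -48, 39]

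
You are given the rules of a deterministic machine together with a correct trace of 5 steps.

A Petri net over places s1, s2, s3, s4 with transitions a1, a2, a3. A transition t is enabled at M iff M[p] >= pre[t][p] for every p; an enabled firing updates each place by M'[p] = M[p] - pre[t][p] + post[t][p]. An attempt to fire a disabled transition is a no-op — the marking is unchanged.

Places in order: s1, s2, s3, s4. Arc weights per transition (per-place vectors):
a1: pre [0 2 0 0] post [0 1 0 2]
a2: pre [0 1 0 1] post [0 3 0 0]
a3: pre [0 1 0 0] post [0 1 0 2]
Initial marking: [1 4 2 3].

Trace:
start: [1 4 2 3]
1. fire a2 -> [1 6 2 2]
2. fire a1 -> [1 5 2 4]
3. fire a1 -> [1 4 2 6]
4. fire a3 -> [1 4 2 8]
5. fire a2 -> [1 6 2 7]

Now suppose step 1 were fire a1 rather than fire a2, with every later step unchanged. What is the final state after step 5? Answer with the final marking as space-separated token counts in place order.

1 3 2 10

(re-executing from step 1 with the substitution; state before step 1: [1 4 2 3])
1. fire a1 -> [1 3 2 5]
2. fire a1 -> [1 2 2 7]
3. fire a1 -> [1 1 2 9]
4. fire a3 -> [1 1 2 11]
5. fire a2 -> [1 3 2 10]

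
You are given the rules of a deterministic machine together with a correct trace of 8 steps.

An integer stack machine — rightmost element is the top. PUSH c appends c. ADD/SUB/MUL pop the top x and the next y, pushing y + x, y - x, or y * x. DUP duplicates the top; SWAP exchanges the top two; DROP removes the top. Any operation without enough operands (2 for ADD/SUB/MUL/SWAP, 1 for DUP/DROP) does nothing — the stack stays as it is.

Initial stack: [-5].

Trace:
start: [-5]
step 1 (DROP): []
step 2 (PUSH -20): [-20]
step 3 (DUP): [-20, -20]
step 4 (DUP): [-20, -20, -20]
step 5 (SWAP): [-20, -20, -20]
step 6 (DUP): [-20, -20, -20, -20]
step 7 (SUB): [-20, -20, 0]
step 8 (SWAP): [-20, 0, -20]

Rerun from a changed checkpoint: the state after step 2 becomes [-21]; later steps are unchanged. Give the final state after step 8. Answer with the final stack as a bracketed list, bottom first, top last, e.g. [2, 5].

state after step 2 := [-21]
step 3 (DUP): [-21, -21]
step 4 (DUP): [-21, -21, -21]
step 5 (SWAP): [-21, -21, -21]
step 6 (DUP): [-21, -21, -21, -21]
step 7 (SUB): [-21, -21, 0]
step 8 (SWAP): [-21, 0, -21]

[-21, 0, -21]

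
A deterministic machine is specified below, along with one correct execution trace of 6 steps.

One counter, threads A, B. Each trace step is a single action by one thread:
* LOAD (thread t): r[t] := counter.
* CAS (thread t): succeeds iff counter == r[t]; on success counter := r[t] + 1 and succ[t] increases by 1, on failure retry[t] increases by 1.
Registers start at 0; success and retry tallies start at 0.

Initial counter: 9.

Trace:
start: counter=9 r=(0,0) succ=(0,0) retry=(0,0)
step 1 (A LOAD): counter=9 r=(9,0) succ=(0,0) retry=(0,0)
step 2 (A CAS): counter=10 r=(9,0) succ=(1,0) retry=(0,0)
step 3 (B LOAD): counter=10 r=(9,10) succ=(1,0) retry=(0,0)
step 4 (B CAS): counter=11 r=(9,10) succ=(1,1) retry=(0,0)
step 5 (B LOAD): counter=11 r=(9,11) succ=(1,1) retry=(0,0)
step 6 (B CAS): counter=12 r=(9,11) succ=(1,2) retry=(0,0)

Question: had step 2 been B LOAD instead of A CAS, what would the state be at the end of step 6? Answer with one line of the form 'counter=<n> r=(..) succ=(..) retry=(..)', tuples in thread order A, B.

counter=11 r=(9,10) succ=(0,2) retry=(0,0)

(re-executing from step 2 with the substitution; state before step 2: counter=9 r=(9,0) succ=(0,0) retry=(0,0))
step 2 (B LOAD): counter=9 r=(9,9) succ=(0,0) retry=(0,0)
step 3 (B LOAD): counter=9 r=(9,9) succ=(0,0) retry=(0,0)
step 4 (B CAS): counter=10 r=(9,9) succ=(0,1) retry=(0,0)
step 5 (B LOAD): counter=10 r=(9,10) succ=(0,1) retry=(0,0)
step 6 (B CAS): counter=11 r=(9,10) succ=(0,2) retry=(0,0)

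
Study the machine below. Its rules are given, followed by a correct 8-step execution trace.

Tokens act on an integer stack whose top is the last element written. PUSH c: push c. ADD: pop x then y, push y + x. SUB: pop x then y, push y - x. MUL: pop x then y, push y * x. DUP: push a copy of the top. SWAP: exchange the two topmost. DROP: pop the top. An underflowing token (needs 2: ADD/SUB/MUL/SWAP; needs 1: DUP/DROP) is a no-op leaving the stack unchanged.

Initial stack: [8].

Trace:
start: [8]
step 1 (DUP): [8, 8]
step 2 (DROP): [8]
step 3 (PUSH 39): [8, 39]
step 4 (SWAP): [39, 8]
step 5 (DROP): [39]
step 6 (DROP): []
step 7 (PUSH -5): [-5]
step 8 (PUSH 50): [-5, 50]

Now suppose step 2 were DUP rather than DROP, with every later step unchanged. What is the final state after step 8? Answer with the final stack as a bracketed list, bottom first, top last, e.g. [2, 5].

[8, 8, -5, 50]

(re-executing from step 2 with the substitution; state before step 2: [8, 8])
step 2 (DUP): [8, 8, 8]
step 3 (PUSH 39): [8, 8, 8, 39]
step 4 (SWAP): [8, 8, 39, 8]
step 5 (DROP): [8, 8, 39]
step 6 (DROP): [8, 8]
step 7 (PUSH -5): [8, 8, -5]
step 8 (PUSH 50): [8, 8, -5, 50]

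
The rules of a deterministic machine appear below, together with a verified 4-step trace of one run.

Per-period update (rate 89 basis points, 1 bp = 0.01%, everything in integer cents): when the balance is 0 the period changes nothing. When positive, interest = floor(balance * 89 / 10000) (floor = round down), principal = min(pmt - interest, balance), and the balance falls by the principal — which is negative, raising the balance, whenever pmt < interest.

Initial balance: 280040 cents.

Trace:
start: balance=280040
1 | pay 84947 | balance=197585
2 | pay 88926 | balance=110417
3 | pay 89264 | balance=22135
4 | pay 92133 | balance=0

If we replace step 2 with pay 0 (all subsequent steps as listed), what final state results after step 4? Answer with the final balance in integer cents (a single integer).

(re-executing from step 2 with the substitution; state before step 2: balance=197585)
2 | pay 0 | balance=199343
3 | pay 89264 | balance=111853
4 | pay 92133 | balance=20715

20715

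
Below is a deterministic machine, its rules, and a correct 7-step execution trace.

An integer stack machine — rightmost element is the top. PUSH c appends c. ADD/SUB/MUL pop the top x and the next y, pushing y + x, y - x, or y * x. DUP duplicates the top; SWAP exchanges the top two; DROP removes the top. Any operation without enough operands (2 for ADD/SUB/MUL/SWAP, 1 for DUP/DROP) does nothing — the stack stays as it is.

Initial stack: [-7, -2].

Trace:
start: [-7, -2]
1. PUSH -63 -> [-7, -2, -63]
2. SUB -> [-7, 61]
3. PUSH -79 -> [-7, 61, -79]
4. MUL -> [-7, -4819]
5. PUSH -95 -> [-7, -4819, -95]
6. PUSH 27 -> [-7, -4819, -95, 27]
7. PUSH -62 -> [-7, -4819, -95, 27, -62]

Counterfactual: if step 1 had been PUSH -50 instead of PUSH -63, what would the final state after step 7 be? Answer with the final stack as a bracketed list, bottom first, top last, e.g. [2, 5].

[-7, -3792, -95, 27, -62]

(re-executing from step 1 with the substitution; state before step 1: [-7, -2])
1. PUSH -50 -> [-7, -2, -50]
2. SUB -> [-7, 48]
3. PUSH -79 -> [-7, 48, -79]
4. MUL -> [-7, -3792]
5. PUSH -95 -> [-7, -3792, -95]
6. PUSH 27 -> [-7, -3792, -95, 27]
7. PUSH -62 -> [-7, -3792, -95, 27, -62]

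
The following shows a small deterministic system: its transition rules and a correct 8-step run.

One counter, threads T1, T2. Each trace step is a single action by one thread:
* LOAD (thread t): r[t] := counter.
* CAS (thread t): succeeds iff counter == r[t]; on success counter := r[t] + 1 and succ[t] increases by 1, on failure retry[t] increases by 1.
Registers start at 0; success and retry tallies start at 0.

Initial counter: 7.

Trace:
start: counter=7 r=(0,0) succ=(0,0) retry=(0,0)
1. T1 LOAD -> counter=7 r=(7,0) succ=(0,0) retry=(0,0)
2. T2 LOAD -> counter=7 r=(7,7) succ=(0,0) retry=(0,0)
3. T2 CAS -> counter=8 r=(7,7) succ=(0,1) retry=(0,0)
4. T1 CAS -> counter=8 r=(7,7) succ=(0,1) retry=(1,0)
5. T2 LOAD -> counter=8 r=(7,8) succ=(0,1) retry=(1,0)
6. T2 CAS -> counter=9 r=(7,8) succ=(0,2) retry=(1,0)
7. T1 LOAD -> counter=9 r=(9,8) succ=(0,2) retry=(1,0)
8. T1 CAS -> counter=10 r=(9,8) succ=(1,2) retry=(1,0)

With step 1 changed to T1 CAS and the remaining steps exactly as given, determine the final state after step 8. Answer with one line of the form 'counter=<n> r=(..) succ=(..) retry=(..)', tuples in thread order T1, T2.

(re-executing from step 1 with the substitution; state before step 1: counter=7 r=(0,0) succ=(0,0) retry=(0,0))
1. T1 CAS -> counter=7 r=(0,0) succ=(0,0) retry=(1,0)
2. T2 LOAD -> counter=7 r=(0,7) succ=(0,0) retry=(1,0)
3. T2 CAS -> counter=8 r=(0,7) succ=(0,1) retry=(1,0)
4. T1 CAS -> counter=8 r=(0,7) succ=(0,1) retry=(2,0)
5. T2 LOAD -> counter=8 r=(0,8) succ=(0,1) retry=(2,0)
6. T2 CAS -> counter=9 r=(0,8) succ=(0,2) retry=(2,0)
7. T1 LOAD -> counter=9 r=(9,8) succ=(0,2) retry=(2,0)
8. T1 CAS -> counter=10 r=(9,8) succ=(1,2) retry=(2,0)

counter=10 r=(9,8) succ=(1,2) retry=(2,0)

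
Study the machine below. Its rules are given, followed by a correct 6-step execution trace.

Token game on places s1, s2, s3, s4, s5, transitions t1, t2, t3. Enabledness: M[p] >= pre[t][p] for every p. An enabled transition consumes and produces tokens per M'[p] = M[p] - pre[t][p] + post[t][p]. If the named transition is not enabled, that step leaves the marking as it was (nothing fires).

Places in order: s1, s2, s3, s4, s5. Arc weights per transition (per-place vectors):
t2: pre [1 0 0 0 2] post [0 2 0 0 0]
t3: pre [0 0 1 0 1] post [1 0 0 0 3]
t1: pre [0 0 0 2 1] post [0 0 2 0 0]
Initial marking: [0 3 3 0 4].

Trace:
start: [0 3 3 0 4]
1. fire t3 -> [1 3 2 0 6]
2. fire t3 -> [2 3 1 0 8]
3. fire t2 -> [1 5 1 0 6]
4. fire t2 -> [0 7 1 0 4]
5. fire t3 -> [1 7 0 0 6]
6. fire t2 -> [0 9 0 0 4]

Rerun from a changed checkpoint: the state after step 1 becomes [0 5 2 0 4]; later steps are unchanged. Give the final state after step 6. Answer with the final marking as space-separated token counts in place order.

0 9 0 0 4

state after step 1 := [0 5 2 0 4]
2. fire t3 -> [1 5 1 0 6]
3. fire t2 -> [0 7 1 0 4]
4. fire t2 -> [0 7 1 0 4]
5. fire t3 -> [1 7 0 0 6]
6. fire t2 -> [0 9 0 0 4]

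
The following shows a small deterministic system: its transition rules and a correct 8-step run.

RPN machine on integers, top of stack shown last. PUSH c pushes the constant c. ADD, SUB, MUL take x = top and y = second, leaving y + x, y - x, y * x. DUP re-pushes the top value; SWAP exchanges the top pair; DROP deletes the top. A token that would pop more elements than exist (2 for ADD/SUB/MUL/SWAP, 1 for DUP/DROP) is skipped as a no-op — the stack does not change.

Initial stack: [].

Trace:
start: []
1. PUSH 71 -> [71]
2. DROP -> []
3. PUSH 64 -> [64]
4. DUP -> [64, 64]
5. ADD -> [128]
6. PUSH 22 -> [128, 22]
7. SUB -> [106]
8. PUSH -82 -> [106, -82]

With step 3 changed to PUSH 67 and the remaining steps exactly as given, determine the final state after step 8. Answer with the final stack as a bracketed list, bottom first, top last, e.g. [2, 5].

(re-executing from step 3 with the substitution; state before step 3: [])
3. PUSH 67 -> [67]
4. DUP -> [67, 67]
5. ADD -> [134]
6. PUSH 22 -> [134, 22]
7. SUB -> [112]
8. PUSH -82 -> [112, -82]

[112, -82]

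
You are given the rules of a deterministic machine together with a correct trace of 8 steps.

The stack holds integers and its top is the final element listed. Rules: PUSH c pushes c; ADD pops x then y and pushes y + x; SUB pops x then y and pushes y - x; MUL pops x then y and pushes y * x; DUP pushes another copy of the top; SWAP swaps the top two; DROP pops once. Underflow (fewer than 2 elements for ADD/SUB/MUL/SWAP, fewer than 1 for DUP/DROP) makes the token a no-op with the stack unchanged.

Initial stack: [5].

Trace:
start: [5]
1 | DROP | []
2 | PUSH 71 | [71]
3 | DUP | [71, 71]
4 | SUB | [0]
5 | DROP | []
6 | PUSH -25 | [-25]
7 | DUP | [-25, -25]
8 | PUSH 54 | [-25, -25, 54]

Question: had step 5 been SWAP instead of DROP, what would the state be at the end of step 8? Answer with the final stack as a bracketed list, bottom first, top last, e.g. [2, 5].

(re-executing from step 5 with the substitution; state before step 5: [0])
5 | SWAP | [0]
6 | PUSH -25 | [0, -25]
7 | DUP | [0, -25, -25]
8 | PUSH 54 | [0, -25, -25, 54]

[0, -25, -25, 54]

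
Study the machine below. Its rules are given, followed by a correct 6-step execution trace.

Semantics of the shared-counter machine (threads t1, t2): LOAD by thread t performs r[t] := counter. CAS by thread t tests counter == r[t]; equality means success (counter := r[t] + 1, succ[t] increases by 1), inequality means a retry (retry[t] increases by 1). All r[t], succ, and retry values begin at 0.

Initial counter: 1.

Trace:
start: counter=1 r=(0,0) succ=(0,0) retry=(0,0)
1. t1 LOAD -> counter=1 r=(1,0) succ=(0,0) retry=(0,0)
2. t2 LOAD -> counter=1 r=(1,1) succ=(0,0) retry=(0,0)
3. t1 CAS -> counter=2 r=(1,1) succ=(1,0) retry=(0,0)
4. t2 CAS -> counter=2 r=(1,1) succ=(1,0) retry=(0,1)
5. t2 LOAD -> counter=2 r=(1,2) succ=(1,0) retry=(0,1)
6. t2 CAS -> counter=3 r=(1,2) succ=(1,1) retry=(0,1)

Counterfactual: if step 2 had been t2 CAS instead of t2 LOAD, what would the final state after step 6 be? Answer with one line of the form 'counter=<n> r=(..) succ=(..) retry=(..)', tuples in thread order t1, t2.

(re-executing from step 2 with the substitution; state before step 2: counter=1 r=(1,0) succ=(0,0) retry=(0,0))
2. t2 CAS -> counter=1 r=(1,0) succ=(0,0) retry=(0,1)
3. t1 CAS -> counter=2 r=(1,0) succ=(1,0) retry=(0,1)
4. t2 CAS -> counter=2 r=(1,0) succ=(1,0) retry=(0,2)
5. t2 LOAD -> counter=2 r=(1,2) succ=(1,0) retry=(0,2)
6. t2 CAS -> counter=3 r=(1,2) succ=(1,1) retry=(0,2)

counter=3 r=(1,2) succ=(1,1) retry=(0,2)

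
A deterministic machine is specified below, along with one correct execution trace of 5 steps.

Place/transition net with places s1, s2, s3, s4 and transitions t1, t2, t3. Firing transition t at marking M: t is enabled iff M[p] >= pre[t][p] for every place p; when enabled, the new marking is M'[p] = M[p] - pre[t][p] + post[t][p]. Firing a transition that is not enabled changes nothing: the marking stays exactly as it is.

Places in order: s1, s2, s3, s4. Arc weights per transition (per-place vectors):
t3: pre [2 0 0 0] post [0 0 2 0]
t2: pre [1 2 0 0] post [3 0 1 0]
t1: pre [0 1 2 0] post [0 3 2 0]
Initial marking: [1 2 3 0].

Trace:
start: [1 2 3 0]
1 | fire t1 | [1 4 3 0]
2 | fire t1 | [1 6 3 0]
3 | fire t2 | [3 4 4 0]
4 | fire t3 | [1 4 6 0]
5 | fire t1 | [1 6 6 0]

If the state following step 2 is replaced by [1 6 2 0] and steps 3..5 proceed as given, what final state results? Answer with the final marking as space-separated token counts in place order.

1 6 5 0

state after step 2 := [1 6 2 0]
3 | fire t2 | [3 4 3 0]
4 | fire t3 | [1 4 5 0]
5 | fire t1 | [1 6 5 0]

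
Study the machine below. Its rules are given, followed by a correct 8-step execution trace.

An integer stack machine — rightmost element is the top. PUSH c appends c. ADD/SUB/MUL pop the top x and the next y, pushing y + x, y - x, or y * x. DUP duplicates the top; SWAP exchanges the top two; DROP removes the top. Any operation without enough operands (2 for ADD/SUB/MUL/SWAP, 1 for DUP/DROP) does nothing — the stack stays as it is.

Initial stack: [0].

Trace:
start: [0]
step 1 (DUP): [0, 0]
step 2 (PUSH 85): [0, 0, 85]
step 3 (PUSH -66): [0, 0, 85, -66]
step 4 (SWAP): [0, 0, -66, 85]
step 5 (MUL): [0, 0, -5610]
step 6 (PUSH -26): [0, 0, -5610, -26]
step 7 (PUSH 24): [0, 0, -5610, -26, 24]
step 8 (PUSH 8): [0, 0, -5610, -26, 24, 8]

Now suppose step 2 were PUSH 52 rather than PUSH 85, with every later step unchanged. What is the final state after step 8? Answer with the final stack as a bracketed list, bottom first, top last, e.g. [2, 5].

(re-executing from step 2 with the substitution; state before step 2: [0, 0])
step 2 (PUSH 52): [0, 0, 52]
step 3 (PUSH -66): [0, 0, 52, -66]
step 4 (SWAP): [0, 0, -66, 52]
step 5 (MUL): [0, 0, -3432]
step 6 (PUSH -26): [0, 0, -3432, -26]
step 7 (PUSH 24): [0, 0, -3432, -26, 24]
step 8 (PUSH 8): [0, 0, -3432, -26, 24, 8]

[0, 0, -3432, -26, 24, 8]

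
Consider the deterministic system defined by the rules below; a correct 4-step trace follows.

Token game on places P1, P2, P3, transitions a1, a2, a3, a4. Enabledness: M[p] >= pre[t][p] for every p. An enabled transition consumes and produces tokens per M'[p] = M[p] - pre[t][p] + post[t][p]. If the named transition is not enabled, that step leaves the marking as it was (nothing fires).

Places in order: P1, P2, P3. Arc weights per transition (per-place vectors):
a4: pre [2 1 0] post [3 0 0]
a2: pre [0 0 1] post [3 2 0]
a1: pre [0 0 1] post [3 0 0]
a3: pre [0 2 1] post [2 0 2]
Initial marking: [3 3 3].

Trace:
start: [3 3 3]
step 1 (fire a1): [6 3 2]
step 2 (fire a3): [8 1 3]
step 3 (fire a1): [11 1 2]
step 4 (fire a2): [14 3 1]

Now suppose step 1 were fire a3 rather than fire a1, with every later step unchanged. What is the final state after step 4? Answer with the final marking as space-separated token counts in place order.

11 3 2

(re-executing from step 1 with the substitution; state before step 1: [3 3 3])
step 1 (fire a3): [5 1 4]
step 2 (fire a3): [5 1 4]
step 3 (fire a1): [8 1 3]
step 4 (fire a2): [11 3 2]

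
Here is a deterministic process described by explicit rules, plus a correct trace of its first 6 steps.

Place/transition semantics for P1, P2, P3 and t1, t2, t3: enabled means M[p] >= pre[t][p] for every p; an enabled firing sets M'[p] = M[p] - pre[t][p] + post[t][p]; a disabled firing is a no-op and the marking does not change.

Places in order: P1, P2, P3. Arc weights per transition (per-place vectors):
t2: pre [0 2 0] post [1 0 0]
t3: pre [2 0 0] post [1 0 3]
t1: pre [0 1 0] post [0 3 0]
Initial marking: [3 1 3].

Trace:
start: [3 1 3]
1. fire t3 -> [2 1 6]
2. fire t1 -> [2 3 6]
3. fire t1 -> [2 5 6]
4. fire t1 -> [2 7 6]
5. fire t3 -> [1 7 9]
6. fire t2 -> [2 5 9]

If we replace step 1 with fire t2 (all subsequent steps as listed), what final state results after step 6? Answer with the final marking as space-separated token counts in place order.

3 5 6

(re-executing from step 1 with the substitution; state before step 1: [3 1 3])
1. fire t2 -> [3 1 3]
2. fire t1 -> [3 3 3]
3. fire t1 -> [3 5 3]
4. fire t1 -> [3 7 3]
5. fire t3 -> [2 7 6]
6. fire t2 -> [3 5 6]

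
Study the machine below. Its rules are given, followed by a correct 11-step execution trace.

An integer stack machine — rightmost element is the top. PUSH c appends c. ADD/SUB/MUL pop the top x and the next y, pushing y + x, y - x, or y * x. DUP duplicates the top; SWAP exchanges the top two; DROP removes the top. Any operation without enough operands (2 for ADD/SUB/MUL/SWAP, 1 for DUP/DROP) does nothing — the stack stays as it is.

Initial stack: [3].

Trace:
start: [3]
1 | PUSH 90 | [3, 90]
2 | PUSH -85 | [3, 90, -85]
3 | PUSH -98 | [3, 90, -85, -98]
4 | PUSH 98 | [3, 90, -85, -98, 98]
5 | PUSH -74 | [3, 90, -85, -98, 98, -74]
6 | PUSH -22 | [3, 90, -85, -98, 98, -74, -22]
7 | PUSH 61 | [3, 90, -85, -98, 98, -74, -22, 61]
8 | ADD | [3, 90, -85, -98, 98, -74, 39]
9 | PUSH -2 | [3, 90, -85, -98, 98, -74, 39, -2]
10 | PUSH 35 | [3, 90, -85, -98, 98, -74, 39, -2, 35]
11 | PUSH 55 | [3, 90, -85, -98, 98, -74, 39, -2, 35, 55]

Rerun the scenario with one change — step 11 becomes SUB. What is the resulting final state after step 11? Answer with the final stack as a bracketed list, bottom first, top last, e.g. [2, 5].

(re-executing from step 11 with the substitution; state before step 11: [3, 90, -85, -98, 98, -74, 39, -2, 35])
11 | SUB | [3, 90, -85, -98, 98, -74, 39, -37]

[3, 90, -85, -98, 98, -74, 39, -37]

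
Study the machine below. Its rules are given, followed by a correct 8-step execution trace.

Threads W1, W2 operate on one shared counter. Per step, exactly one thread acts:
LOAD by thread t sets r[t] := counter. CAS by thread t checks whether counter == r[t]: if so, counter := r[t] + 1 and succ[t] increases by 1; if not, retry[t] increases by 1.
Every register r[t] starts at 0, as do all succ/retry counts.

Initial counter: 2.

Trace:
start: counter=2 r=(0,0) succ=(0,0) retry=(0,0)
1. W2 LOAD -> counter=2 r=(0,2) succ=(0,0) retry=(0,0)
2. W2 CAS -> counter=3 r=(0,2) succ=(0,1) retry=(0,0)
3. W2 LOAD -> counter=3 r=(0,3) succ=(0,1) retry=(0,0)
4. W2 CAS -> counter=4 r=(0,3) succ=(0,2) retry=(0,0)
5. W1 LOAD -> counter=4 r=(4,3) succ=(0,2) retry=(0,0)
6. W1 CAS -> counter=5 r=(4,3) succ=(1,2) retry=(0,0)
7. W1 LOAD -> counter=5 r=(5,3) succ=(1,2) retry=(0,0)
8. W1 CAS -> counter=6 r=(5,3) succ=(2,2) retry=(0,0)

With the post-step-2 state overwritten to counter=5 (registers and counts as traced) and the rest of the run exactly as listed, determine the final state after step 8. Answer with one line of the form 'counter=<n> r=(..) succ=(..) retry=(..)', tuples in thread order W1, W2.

state after step 2 := counter=5 r=(0,2) succ=(0,1) retry=(0,0)
3. W2 LOAD -> counter=5 r=(0,5) succ=(0,1) retry=(0,0)
4. W2 CAS -> counter=6 r=(0,5) succ=(0,2) retry=(0,0)
5. W1 LOAD -> counter=6 r=(6,5) succ=(0,2) retry=(0,0)
6. W1 CAS -> counter=7 r=(6,5) succ=(1,2) retry=(0,0)
7. W1 LOAD -> counter=7 r=(7,5) succ=(1,2) retry=(0,0)
8. W1 CAS -> counter=8 r=(7,5) succ=(2,2) retry=(0,0)

counter=8 r=(7,5) succ=(2,2) retry=(0,0)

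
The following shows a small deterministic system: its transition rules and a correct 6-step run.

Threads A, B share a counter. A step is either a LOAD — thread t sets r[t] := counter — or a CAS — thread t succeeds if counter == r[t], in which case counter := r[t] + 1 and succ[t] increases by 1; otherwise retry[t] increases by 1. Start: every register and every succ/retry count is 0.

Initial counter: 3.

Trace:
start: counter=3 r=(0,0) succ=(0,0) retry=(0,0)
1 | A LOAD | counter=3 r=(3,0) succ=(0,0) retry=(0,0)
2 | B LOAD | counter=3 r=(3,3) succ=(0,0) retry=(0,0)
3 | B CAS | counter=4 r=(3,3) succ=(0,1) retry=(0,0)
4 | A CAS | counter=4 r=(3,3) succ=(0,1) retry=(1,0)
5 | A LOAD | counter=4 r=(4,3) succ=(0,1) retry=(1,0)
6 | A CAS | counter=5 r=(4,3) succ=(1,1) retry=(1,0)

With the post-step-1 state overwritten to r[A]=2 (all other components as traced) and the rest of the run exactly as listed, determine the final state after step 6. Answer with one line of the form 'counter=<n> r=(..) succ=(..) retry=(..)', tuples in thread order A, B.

state after step 1 := counter=3 r=(2,0) succ=(0,0) retry=(0,0)
2 | B LOAD | counter=3 r=(2,3) succ=(0,0) retry=(0,0)
3 | B CAS | counter=4 r=(2,3) succ=(0,1) retry=(0,0)
4 | A CAS | counter=4 r=(2,3) succ=(0,1) retry=(1,0)
5 | A LOAD | counter=4 r=(4,3) succ=(0,1) retry=(1,0)
6 | A CAS | counter=5 r=(4,3) succ=(1,1) retry=(1,0)

counter=5 r=(4,3) succ=(1,1) retry=(1,0)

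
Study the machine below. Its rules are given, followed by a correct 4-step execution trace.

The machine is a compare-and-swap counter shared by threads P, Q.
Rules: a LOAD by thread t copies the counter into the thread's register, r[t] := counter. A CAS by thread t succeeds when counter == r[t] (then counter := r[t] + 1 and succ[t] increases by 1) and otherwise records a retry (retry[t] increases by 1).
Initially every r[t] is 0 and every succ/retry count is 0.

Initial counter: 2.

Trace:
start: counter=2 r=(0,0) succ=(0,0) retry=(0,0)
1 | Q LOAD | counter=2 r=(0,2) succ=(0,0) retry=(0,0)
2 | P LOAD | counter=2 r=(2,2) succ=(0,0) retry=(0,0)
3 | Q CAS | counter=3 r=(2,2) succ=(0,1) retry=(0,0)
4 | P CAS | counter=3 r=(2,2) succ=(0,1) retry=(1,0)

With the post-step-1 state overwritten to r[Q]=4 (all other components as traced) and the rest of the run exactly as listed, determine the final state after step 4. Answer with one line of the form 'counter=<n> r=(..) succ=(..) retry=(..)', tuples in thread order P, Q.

counter=3 r=(2,4) succ=(1,0) retry=(0,1)

state after step 1 := counter=2 r=(0,4) succ=(0,0) retry=(0,0)
2 | P LOAD | counter=2 r=(2,4) succ=(0,0) retry=(0,0)
3 | Q CAS | counter=2 r=(2,4) succ=(0,0) retry=(0,1)
4 | P CAS | counter=3 r=(2,4) succ=(1,0) retry=(0,1)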